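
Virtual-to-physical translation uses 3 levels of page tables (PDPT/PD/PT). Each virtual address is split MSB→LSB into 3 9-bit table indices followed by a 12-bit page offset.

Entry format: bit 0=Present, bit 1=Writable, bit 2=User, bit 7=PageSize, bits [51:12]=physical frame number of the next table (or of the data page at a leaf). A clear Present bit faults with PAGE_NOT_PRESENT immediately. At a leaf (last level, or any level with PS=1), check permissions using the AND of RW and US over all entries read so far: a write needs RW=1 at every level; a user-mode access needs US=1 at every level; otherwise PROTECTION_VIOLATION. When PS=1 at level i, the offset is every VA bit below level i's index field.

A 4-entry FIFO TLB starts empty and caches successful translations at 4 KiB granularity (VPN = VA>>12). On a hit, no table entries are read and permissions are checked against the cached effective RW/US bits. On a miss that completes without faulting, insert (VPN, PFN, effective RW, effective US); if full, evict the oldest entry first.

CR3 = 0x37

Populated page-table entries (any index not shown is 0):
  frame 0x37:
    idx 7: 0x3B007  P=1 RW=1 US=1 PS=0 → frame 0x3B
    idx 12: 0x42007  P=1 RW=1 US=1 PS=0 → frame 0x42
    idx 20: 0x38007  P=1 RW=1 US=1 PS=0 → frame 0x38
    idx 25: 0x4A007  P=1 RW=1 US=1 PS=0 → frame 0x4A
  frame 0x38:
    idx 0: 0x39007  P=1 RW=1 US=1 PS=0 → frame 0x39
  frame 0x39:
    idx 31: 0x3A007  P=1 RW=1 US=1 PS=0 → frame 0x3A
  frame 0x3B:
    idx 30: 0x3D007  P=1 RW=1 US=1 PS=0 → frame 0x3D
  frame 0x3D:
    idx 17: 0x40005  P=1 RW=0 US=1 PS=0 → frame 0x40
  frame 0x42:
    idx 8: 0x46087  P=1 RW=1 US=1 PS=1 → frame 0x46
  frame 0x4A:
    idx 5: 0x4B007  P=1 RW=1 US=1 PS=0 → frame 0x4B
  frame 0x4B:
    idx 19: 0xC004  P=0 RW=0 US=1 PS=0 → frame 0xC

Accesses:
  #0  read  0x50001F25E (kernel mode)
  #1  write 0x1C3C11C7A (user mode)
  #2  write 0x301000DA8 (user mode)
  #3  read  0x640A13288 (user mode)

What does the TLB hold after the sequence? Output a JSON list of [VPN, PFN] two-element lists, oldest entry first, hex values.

Trace:
#0 VA=0x50001F25E (r,kernel):
  L0: frame=0x37 idx=20 entry=0x38007 [P=1 RW=1 US=1 PS=0]
  L1: frame=0x38 idx=0 entry=0x39007 [P=1 RW=1 US=1 PS=0]
  L2: frame=0x39 idx=31 entry=0x3A007 [P=1 RW=1 US=1 PS=0]
  ✓ 0x3A25E  — 3 lookups
#1 VA=0x1C3C11C7A (w,user):
  L0: frame=0x37 idx=7 entry=0x3B007 [P=1 RW=1 US=1 PS=0]
  L1: frame=0x3B idx=30 entry=0x3D007 [P=1 RW=1 US=1 PS=0]
  L2: frame=0x3D idx=17 entry=0x40005 [P=1 RW=0 US=1 PS=0]
  ✗ PROTECTION_VIOLATION  [3 reads]
#2 VA=0x301000DA8 (w,user):
  L0: frame=0x37 idx=12 entry=0x42007 [P=1 RW=1 US=1 PS=0]
  L1: frame=0x42 idx=8 entry=0x46087 [P=1 RW=1 US=1 PS=1]
  ✓ 0x46DA8 (huge @L1)  — 2 lookups
#3 VA=0x640A13288 (r,user):
  L0: frame=0x37 idx=25 entry=0x4A007 [P=1 RW=1 US=1 PS=0]
  L1: frame=0x4A idx=5 entry=0x4B007 [P=1 RW=1 US=1 PS=0]
  L2: frame=0x4B idx=19 entry=0xC004 [P=0 RW=0 US=1 PS=0]
  ✗ PAGE_NOT_PRESENT  [3 reads]

TLB: [["0x50001F", "0x3A"], ["0x301000", "0x46"]]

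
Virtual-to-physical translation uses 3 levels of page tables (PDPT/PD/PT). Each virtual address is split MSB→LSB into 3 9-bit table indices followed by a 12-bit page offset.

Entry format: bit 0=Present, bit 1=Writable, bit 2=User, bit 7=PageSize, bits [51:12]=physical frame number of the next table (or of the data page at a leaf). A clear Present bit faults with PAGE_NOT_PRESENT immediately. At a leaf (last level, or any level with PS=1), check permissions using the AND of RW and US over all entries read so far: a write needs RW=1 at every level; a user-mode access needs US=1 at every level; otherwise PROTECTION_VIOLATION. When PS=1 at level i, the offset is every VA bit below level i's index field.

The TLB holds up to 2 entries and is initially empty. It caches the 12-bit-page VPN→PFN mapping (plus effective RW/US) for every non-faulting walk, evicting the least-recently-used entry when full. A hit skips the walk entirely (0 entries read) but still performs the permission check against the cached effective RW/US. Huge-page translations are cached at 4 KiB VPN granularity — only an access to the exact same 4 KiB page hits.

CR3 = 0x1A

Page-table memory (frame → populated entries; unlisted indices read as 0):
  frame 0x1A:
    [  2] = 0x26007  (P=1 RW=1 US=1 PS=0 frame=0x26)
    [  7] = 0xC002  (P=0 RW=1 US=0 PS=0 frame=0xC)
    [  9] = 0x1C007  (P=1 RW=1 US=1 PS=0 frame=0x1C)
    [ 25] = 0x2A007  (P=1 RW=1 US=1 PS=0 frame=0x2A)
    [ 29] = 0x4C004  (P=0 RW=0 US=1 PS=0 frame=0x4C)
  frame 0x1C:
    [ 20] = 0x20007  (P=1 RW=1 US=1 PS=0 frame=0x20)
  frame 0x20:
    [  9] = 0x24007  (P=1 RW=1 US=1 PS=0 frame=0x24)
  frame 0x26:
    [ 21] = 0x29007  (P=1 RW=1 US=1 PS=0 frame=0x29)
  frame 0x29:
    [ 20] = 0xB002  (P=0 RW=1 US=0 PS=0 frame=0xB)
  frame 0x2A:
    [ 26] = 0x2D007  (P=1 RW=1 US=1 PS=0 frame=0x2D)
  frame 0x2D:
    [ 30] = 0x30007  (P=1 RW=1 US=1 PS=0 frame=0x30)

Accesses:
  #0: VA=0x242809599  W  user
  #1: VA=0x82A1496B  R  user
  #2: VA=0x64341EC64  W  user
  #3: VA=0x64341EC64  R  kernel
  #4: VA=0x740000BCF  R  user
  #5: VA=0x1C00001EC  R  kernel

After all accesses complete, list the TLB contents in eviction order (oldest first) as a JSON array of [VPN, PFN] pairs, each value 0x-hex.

Trace:
#0 VA=0x242809599 (w,user):
  L0 @0x1A[9] → 0x1C007  P=1,RW=1,US=1,PS=0
  L1 @0x1C[20] → 0x20007  P=1,RW=1,US=1,PS=0
  L2 @0x20[9] → 0x24007  P=1,RW=1,US=1,PS=0
  ⇒ phys 0x24599  [3 reads]
#1 VA=0x82A1496B (r,user):
  L0 @0x1A[2] → 0x26007  P=1,RW=1,US=1,PS=0
  L1 @0x26[21] → 0x29007  P=1,RW=1,US=1,PS=0
  L2 @0x29[20] → 0xB002  P=0,RW=1,US=0,PS=0
  → PAGE_NOT_PRESENT  (3 entries read)
#2 VA=0x64341EC64 (w,user):
  L0 @0x1A[25] → 0x2A007  P=1,RW=1,US=1,PS=0
  L1 @0x2A[26] → 0x2D007  P=1,RW=1,US=1,PS=0
  L2 @0x2D[30] → 0x30007  P=1,RW=1,US=1,PS=0
  ⇒ phys 0x30C64  [3 reads]
#3 VA=0x64341EC64 (r,kernel):
  TLB hit vpn=0x64341E → PA=0x30C64
#4 VA=0x740000BCF (r,user):
  L0 @0x1A[29] → 0x4C004  P=0,RW=0,US=1,PS=0
  → PAGE_NOT_PRESENT  (1 entries read)
#5 VA=0x1C00001EC (r,kernel):
  L0 @0x1A[7] → 0xC002  P=0,RW=1,US=0,PS=0
  → PAGE_NOT_PRESENT  (1 entries read)

TLB: [["0x242809", "0x24"], ["0x64341E", "0x30"]]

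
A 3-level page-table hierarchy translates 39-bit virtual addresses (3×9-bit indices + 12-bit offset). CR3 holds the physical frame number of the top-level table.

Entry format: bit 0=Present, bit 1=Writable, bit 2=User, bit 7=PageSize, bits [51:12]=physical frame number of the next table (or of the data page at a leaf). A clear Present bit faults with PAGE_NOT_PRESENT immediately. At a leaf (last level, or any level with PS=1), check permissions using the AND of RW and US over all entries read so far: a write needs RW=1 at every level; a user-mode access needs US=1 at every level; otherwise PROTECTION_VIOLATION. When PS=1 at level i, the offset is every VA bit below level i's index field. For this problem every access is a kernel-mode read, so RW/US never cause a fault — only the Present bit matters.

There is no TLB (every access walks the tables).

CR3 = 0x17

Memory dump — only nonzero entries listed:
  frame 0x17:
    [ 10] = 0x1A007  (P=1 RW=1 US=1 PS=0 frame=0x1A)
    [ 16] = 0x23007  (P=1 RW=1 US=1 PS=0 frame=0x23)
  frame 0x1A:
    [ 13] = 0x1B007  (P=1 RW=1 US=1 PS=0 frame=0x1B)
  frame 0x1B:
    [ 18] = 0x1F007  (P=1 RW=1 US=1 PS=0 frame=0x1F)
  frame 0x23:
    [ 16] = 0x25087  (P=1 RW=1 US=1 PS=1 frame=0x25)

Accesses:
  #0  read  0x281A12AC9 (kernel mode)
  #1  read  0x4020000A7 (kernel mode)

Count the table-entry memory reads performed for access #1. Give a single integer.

Trace:
#0 VA=0x281A12AC9 (r,kernel):
  [0] read 0x17 idx=10: raw=0x1A007 flags P=1 W=1 U=1 S=0
  [1] read 0x1A idx=13: raw=0x1B007 flags P=1 W=1 U=1 S=0
  [2] read 0x1B idx=18: raw=0x1F007 flags P=1 W=1 U=1 S=0
  ✓ 0x1FAC9  — 3 lookups
#1 VA=0x4020000A7 (r,kernel):
  [0] read 0x17 idx=16: raw=0x23007 flags P=1 W=1 U=1 S=0
  [1] read 0x23 idx=16: raw=0x25087 flags P=1 W=1 U=1 S=1
  ✓ 0x250A7 (huge @L1)  — 2 lookups

Entries read for #1: 2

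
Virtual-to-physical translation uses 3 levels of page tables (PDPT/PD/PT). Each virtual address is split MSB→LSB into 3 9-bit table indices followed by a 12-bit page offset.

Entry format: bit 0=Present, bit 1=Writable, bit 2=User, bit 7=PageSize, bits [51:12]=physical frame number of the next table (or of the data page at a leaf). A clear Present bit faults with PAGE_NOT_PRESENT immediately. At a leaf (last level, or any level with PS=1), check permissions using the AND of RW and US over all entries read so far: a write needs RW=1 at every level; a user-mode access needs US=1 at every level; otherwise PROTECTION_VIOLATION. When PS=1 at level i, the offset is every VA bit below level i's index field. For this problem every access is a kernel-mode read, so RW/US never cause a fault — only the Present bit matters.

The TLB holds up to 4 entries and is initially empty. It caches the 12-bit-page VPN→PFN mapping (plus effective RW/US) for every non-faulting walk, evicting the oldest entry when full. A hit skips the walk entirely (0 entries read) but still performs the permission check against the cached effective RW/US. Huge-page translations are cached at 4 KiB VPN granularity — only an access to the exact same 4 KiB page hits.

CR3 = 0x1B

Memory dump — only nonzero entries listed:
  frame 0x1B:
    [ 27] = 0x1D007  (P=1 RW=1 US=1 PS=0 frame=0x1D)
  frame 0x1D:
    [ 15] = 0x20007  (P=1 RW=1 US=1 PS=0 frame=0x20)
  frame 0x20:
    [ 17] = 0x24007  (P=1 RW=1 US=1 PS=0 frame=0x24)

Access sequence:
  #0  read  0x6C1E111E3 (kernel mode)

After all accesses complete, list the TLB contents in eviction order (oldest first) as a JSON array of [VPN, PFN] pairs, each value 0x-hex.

Per-access translation:
#0 VA=0x6C1E111E3 (r,kernel):
  lvl0: tbl 0x1B, slot 27 ⇒ 0x1D007 (P1/RW1/US1/PS0)
  lvl1: tbl 0x1D, slot 15 ⇒ 0x20007 (P1/RW1/US1/PS0)
  lvl2: tbl 0x20, slot 17 ⇒ 0x24007 (P1/RW1/US1/PS0)
  ✓ 0x241E3  — 3 lookups

TLB: [["0x6C1E11", "0x24"]]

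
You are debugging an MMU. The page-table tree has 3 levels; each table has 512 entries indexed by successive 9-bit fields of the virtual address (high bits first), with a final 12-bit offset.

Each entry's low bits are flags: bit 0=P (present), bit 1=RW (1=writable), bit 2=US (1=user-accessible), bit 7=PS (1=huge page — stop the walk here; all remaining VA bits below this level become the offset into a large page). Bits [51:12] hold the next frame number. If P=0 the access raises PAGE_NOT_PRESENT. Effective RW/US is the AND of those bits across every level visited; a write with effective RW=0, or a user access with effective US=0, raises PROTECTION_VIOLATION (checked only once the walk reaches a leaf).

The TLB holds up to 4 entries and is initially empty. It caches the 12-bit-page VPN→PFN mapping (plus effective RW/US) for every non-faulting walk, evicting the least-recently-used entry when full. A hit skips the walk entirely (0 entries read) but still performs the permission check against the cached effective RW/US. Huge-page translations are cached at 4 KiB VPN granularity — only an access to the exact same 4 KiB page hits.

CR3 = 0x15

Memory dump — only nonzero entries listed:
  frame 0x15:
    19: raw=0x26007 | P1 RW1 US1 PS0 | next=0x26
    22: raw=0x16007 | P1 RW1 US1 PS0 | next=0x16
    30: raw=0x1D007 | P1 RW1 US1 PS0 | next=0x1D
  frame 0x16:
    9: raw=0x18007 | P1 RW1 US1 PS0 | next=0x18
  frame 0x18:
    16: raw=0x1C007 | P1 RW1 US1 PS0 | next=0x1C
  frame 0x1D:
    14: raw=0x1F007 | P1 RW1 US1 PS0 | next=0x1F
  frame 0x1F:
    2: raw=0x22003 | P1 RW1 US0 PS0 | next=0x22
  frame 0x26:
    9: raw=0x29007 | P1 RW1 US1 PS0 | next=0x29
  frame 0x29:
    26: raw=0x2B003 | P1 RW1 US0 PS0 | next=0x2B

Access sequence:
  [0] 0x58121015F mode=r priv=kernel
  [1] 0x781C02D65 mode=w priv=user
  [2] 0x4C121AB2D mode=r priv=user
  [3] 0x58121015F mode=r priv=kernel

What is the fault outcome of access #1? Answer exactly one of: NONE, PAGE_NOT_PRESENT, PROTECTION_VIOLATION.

Per-access translation:
#0 VA=0x58121015F (r,kernel):
  L0: frame=0x15 idx=22 entry=0x16007 [P=1 RW=1 US=1 PS=0]
  L1: frame=0x16 idx=9 entry=0x18007 [P=1 RW=1 US=1 PS=0]
  L2: frame=0x18 idx=16 entry=0x1C007 [P=1 RW=1 US=1 PS=0]
  → PA=0x1C15F  (3 entries read)
#1 VA=0x781C02D65 (w,user):
  L0: frame=0x15 idx=30 entry=0x1D007 [P=1 RW=1 US=1 PS=0]
  L1: frame=0x1D idx=14 entry=0x1F007 [P=1 RW=1 US=1 PS=0]
  L2: frame=0x1F idx=2 entry=0x22003 [P=1 RW=1 US=0 PS=0]
  ✗ PROTECTION_VIOLATION  [3 reads]
#2 VA=0x4C121AB2D (r,user):
  L0: frame=0x15 idx=19 entry=0x26007 [P=1 RW=1 US=1 PS=0]
  L1: frame=0x26 idx=9 entry=0x29007 [P=1 RW=1 US=1 PS=0]
  L2: frame=0x29 idx=26 entry=0x2B003 [P=1 RW=1 US=0 PS=0]
  ✗ PROTECTION_VIOLATION  [3 reads]
#3 VA=0x58121015F (r,kernel):
  TLB hit vpn=0x581210 → PA=0x1C15F

Access #1 fault: PROTECTION_VIOLATION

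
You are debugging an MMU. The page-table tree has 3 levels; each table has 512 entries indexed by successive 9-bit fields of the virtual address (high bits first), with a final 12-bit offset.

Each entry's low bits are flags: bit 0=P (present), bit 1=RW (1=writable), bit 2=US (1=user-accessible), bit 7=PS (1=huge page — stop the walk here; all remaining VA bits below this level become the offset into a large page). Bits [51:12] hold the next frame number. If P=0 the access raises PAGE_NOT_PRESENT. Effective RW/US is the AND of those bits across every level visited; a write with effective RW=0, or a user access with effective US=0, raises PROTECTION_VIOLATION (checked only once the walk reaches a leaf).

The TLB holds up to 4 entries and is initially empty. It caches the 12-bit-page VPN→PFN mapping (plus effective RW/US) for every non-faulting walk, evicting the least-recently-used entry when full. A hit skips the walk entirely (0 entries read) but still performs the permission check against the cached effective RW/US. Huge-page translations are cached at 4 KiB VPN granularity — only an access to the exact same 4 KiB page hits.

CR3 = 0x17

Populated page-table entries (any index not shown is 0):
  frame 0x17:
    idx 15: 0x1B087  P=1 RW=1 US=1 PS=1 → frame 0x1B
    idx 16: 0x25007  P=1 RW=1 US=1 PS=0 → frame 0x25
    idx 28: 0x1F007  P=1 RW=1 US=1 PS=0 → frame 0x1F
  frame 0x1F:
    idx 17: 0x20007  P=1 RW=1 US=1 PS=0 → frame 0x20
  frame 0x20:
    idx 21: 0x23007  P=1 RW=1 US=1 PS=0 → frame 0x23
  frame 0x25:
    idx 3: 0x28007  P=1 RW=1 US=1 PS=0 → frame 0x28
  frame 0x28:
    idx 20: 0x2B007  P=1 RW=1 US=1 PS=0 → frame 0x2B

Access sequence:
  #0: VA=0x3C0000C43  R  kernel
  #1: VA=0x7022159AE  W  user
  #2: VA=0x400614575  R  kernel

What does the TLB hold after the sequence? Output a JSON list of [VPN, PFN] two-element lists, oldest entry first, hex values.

Trace:
#0 VA=0x3C0000C43 (r,kernel):
  L0: frame=0x17 idx=15 entry=0x1B087 [P=1 RW=1 US=1 PS=1]
  → PA=0x1BC43 (huge @L0)  (1 entries read)
#1 VA=0x7022159AE (w,user):
  L0: frame=0x17 idx=28 entry=0x1F007 [P=1 RW=1 US=1 PS=0]
  L1: frame=0x1F idx=17 entry=0x20007 [P=1 RW=1 US=1 PS=0]
  L2: frame=0x20 idx=21 entry=0x23007 [P=1 RW=1 US=1 PS=0]
  → PA=0x239AE  (3 entries read)
#2 VA=0x400614575 (r,kernel):
  L0: frame=0x17 idx=16 entry=0x25007 [P=1 RW=1 US=1 PS=0]
  L1: frame=0x25 idx=3 entry=0x28007 [P=1 RW=1 US=1 PS=0]
  L2: frame=0x28 idx=20 entry=0x2B007 [P=1 RW=1 US=1 PS=0]
  → PA=0x2B575  (3 entries read)

TLB: [["0x3C0000", "0x1B"], ["0x702215", "0x23"], ["0x400614", "0x2B"]]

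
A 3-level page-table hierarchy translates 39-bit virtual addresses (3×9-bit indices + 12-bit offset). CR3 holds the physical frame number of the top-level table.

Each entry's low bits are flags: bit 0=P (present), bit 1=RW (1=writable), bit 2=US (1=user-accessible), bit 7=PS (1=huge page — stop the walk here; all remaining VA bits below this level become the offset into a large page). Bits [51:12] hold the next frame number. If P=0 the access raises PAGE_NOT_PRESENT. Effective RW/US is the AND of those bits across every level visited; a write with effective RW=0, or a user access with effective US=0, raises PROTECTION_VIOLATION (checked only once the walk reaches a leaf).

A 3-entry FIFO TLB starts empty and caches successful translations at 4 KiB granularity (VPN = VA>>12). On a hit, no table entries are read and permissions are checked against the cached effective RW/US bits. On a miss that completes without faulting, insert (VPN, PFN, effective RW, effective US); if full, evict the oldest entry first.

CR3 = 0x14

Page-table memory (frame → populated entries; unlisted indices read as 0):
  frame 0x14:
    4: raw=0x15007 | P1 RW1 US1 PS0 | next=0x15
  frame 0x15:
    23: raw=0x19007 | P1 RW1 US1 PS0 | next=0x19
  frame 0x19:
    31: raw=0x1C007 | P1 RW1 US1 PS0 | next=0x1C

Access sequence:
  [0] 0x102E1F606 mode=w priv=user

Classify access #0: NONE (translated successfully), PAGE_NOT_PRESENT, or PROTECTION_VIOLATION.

Trace:
#0 VA=0x102E1F606 (w,user):
  lvl0: tbl 0x14, slot 4 ⇒ 0x15007 (P1/RW1/US1/PS0)
  lvl1: tbl 0x15, slot 23 ⇒ 0x19007 (P1/RW1/US1/PS0)
  lvl2: tbl 0x19, slot 31 ⇒ 0x1C007 (P1/RW1/US1/PS0)
  → PA=0x1C606  (3 entries read)

Access #0 fault: NONE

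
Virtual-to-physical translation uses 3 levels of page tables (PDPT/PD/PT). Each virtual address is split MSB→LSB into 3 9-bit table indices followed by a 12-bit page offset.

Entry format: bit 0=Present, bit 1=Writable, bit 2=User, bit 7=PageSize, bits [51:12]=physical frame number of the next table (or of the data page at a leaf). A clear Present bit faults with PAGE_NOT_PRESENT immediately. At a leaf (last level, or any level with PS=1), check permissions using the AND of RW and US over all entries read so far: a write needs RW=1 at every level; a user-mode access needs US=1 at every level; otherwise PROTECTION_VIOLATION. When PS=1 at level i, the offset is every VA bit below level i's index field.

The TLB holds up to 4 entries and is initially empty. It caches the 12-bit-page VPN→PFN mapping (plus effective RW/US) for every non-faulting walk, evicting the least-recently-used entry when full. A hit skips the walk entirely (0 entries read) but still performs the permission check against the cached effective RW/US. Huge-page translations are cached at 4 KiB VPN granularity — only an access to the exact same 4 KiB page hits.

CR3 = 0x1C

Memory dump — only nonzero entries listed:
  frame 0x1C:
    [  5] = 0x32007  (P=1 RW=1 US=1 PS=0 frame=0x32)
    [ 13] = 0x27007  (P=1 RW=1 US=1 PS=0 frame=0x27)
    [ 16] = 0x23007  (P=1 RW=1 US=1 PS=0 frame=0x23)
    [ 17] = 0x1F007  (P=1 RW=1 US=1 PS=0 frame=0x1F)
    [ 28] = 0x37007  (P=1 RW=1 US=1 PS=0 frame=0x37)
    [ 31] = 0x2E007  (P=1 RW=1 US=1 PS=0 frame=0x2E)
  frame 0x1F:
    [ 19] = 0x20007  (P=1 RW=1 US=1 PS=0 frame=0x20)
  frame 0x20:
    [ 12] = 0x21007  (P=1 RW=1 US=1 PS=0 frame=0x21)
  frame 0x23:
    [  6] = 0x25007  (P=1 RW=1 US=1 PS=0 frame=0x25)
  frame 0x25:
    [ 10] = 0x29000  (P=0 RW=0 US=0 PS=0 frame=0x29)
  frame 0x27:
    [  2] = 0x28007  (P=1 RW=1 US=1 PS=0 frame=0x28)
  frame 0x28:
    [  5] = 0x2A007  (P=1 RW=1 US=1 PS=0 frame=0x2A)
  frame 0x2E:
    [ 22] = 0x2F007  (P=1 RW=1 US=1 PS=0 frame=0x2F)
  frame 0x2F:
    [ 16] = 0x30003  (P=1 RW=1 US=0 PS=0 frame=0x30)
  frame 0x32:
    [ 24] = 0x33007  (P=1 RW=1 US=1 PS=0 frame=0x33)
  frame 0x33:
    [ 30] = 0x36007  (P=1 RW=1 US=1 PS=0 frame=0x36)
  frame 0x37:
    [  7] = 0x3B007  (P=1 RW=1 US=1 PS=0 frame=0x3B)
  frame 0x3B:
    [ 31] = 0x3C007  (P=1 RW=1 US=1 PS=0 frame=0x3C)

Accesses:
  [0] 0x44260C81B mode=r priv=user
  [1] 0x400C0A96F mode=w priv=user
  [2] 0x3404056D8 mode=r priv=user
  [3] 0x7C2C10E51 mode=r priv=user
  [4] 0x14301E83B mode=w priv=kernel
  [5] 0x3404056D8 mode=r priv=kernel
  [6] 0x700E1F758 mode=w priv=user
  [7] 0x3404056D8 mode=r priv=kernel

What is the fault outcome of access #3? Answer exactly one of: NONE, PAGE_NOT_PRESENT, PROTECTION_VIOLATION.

Walk each access:
#0 VA=0x44260C81B (r,user):
  L0 @0x1C[17] → 0x1F007  P=1,RW=1,US=1,PS=0
  L1 @0x1F[19] → 0x20007  P=1,RW=1,US=1,PS=0
  L2 @0x20[12] → 0x21007  P=1,RW=1,US=1,PS=0
  ⇒ phys 0x2181B  [3 reads]
#1 VA=0x400C0A96F (w,user):
  L0 @0x1C[16] → 0x23007  P=1,RW=1,US=1,PS=0
  L1 @0x23[6] → 0x25007  P=1,RW=1,US=1,PS=0
  L2 @0x25[10] → 0x29000  P=0,RW=0,US=0,PS=0
  ⇒ fault: PAGE_NOT_PRESENT  — 3 lookups
#2 VA=0x3404056D8 (r,user):
  L0 @0x1C[13] → 0x27007  P=1,RW=1,US=1,PS=0
  L1 @0x27[2] → 0x28007  P=1,RW=1,US=1,PS=0
  L2 @0x28[5] → 0x2A007  P=1,RW=1,US=1,PS=0
  ⇒ phys 0x2A6D8  [3 reads]
#3 VA=0x7C2C10E51 (r,user):
  L0 @0x1C[31] → 0x2E007  P=1,RW=1,US=1,PS=0
  L1 @0x2E[22] → 0x2F007  P=1,RW=1,US=1,PS=0
  L2 @0x2F[16] → 0x30003  P=1,RW=1,US=0,PS=0
  ⇒ fault: PROTECTION_VIOLATION  — 3 lookups
#4 VA=0x14301E83B (w,kernel):
  L0 @0x1C[5] → 0x32007  P=1,RW=1,US=1,PS=0
  L1 @0x32[24] → 0x33007  P=1,RW=1,US=1,PS=0
  L2 @0x33[30] → 0x36007  P=1,RW=1,US=1,PS=0
  ⇒ phys 0x3683B  [3 reads]
#5 VA=0x3404056D8 (r,kernel):
  TLB hit vpn=0x340405 → PA=0x2A6D8
#6 VA=0x700E1F758 (w,user):
  L0 @0x1C[28] → 0x37007  P=1,RW=1,US=1,PS=0
  L1 @0x37[7] → 0x3B007  P=1,RW=1,US=1,PS=0
  L2 @0x3B[31] → 0x3C007  P=1,RW=1,US=1,PS=0
  ⇒ phys 0x3C758  [3 reads]
#7 VA=0x3404056D8 (r,kernel):
  TLB hit vpn=0x340405 → PA=0x2A6D8

Access #3 fault: PROTECTION_VIOLATION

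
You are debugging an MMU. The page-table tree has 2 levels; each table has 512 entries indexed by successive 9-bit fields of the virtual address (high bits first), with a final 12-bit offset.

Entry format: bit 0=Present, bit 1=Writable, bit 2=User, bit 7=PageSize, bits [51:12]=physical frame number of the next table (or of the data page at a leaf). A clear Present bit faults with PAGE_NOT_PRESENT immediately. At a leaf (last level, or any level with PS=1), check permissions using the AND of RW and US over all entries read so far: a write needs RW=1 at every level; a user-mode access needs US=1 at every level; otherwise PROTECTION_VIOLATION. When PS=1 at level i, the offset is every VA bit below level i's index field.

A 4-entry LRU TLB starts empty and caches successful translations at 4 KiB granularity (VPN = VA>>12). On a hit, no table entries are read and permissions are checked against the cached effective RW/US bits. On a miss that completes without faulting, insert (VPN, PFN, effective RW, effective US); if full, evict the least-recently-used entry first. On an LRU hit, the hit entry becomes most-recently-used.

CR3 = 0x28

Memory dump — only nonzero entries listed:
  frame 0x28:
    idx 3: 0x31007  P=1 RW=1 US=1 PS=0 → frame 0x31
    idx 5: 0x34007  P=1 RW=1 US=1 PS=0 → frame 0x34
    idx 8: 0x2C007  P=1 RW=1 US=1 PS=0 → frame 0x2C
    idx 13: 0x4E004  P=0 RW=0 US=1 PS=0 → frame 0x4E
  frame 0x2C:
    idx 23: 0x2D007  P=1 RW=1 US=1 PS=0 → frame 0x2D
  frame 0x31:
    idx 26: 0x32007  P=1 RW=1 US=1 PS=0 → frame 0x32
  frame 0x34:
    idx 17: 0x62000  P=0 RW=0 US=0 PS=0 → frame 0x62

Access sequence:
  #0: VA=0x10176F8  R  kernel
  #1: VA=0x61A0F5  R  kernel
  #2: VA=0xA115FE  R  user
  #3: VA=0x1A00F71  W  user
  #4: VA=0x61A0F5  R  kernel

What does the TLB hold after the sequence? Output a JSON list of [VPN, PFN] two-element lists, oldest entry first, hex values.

Trace:
#0 VA=0x10176F8 (r,kernel):
  L0: frame=0x28 idx=8 entry=0x2C007 [P=1 RW=1 US=1 PS=0]
  L1: frame=0x2C idx=23 entry=0x2D007 [P=1 RW=1 US=1 PS=0]
  ✓ 0x2D6F8  — 2 lookups
#1 VA=0x61A0F5 (r,kernel):
  L0: frame=0x28 idx=3 entry=0x31007 [P=1 RW=1 US=1 PS=0]
  L1: frame=0x31 idx=26 entry=0x32007 [P=1 RW=1 US=1 PS=0]
  ✓ 0x320F5  — 2 lookups
#2 VA=0xA115FE (r,user):
  L0: frame=0x28 idx=5 entry=0x34007 [P=1 RW=1 US=1 PS=0]
  L1: frame=0x34 idx=17 entry=0x62000 [P=0 RW=0 US=0 PS=0]
  ⇒ fault: PAGE_NOT_PRESENT  — 2 lookups
#3 VA=0x1A00F71 (w,user):
  L0: frame=0x28 idx=13 entry=0x4E004 [P=0 RW=0 US=1 PS=0]
  ⇒ fault: PAGE_NOT_PRESENT  — 1 lookups
#4 VA=0x61A0F5 (r,kernel):
  TLB hit vpn=0x61A → PA=0x320F5

TLB: [["0x1017", "0x2D"], ["0x61A", "0x32"]]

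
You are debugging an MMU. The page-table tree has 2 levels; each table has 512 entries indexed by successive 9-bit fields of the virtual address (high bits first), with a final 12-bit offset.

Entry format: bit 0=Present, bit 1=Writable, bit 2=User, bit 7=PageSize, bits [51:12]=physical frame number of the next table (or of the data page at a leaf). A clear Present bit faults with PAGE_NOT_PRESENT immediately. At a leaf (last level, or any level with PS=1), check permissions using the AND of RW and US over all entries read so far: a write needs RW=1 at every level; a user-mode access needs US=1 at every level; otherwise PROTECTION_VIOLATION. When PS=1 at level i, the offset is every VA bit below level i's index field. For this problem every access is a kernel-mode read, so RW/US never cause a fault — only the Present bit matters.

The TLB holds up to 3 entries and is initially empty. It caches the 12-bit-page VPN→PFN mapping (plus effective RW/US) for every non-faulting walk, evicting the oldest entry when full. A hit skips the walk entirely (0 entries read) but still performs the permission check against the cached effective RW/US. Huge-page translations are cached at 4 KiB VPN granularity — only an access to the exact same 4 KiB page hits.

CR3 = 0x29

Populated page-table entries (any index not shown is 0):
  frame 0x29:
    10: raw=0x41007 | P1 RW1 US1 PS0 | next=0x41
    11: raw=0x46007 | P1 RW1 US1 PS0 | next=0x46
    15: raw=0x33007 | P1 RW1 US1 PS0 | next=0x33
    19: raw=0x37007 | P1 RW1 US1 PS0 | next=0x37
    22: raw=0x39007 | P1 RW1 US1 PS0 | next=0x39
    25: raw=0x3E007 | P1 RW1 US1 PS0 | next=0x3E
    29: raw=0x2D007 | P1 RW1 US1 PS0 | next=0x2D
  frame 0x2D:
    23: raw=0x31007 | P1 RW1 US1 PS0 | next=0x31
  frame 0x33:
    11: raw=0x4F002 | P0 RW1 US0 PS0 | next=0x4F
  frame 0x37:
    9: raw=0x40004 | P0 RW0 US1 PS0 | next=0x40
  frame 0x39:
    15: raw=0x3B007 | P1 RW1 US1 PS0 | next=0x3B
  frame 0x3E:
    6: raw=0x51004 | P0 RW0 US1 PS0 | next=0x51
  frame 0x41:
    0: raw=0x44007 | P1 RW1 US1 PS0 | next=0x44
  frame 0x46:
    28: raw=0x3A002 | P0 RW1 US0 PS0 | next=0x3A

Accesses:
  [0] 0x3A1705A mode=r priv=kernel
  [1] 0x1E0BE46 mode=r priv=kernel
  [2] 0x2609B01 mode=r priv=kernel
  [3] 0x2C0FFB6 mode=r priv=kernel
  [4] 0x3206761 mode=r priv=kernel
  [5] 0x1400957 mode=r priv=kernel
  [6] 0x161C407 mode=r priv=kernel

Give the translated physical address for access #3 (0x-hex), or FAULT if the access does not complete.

Walk each access:
#0 VA=0x3A1705A (r,kernel):
  [0] read 0x29 idx=29: raw=0x2D007 flags P=1 W=1 U=1 S=0
  [1] read 0x2D idx=23: raw=0x31007 flags P=1 W=1 U=1 S=0
  ⇒ phys 0x3105A  [2 reads]
#1 VA=0x1E0BE46 (r,kernel):
  [0] read 0x29 idx=15: raw=0x33007 flags P=1 W=1 U=1 S=0
  [1] read 0x33 idx=11: raw=0x4F002 flags P=0 W=1 U=0 S=0
  → PAGE_NOT_PRESENT  (2 entries read)
#2 VA=0x2609B01 (r,kernel):
  [0] read 0x29 idx=19: raw=0x37007 flags P=1 W=1 U=1 S=0
  [1] read 0x37 idx=9: raw=0x40004 flags P=0 W=0 U=1 S=0
  → PAGE_NOT_PRESENT  (2 entries read)
#3 VA=0x2C0FFB6 (r,kernel):
  [0] read 0x29 idx=22: raw=0x39007 flags P=1 W=1 U=1 S=0
  [1] read 0x39 idx=15: raw=0x3B007 flags P=1 W=1 U=1 S=0
  ⇒ phys 0x3BFB6  [2 reads]
#4 VA=0x3206761 (r,kernel):
  [0] read 0x29 idx=25: raw=0x3E007 flags P=1 W=1 U=1 S=0
  [1] read 0x3E idx=6: raw=0x51004 flags P=0 W=0 U=1 S=0
  → PAGE_NOT_PRESENT  (2 entries read)
#5 VA=0x1400957 (r,kernel):
  [0] read 0x29 idx=10: raw=0x41007 flags P=1 W=1 U=1 S=0
  [1] read 0x41 idx=0: raw=0x44007 flags P=1 W=1 U=1 S=0
  ⇒ phys 0x44957  [2 reads]
#6 VA=0x161C407 (r,kernel):
  [0] read 0x29 idx=11: raw=0x46007 flags P=1 W=1 U=1 S=0
  [1] read 0x46 idx=28: raw=0x3A002 flags P=0 W=1 U=0 S=0
  → PAGE_NOT_PRESENT  (2 entries read)

Access #3 PA: 0x3BFB6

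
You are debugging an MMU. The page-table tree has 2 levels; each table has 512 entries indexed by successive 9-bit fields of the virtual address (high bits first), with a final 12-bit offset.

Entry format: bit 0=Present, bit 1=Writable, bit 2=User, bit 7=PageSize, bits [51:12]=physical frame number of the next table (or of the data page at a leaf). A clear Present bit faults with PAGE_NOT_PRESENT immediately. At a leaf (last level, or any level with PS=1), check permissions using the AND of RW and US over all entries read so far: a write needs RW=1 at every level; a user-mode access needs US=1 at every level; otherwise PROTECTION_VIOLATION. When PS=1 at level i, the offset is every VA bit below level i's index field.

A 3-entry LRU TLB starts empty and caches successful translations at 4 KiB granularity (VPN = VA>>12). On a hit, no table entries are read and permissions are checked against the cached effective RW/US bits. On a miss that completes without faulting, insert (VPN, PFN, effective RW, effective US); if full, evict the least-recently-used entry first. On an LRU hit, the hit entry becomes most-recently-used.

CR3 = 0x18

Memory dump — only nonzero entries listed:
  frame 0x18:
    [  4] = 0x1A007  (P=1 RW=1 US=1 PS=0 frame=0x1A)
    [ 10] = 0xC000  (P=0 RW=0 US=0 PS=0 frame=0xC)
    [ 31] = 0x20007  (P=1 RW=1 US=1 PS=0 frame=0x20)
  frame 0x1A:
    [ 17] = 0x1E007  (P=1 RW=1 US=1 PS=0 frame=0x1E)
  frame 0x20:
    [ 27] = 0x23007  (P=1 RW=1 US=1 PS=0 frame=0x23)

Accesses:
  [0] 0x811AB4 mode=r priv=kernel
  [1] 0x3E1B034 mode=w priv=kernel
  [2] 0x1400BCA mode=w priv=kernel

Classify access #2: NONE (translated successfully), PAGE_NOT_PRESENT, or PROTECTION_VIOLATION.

Per-access translation:
#0 VA=0x811AB4 (r,kernel):
  [0] read 0x18 idx=4: raw=0x1A007 flags P=1 W=1 U=1 S=0
  [1] read 0x1A idx=17: raw=0x1E007 flags P=1 W=1 U=1 S=0
  ✓ 0x1EAB4  — 2 lookups
#1 VA=0x3E1B034 (w,kernel):
  [0] read 0x18 idx=31: raw=0x20007 flags P=1 W=1 U=1 S=0
  [1] read 0x20 idx=27: raw=0x23007 flags P=1 W=1 U=1 S=0
  ✓ 0x23034  — 2 lookups
#2 VA=0x1400BCA (w,kernel):
  [0] read 0x18 idx=10: raw=0xC000 flags P=0 W=0 U=0 S=0
  → PAGE_NOT_PRESENT  (1 entries read)

Access #2 fault: PAGE_NOT_PRESENT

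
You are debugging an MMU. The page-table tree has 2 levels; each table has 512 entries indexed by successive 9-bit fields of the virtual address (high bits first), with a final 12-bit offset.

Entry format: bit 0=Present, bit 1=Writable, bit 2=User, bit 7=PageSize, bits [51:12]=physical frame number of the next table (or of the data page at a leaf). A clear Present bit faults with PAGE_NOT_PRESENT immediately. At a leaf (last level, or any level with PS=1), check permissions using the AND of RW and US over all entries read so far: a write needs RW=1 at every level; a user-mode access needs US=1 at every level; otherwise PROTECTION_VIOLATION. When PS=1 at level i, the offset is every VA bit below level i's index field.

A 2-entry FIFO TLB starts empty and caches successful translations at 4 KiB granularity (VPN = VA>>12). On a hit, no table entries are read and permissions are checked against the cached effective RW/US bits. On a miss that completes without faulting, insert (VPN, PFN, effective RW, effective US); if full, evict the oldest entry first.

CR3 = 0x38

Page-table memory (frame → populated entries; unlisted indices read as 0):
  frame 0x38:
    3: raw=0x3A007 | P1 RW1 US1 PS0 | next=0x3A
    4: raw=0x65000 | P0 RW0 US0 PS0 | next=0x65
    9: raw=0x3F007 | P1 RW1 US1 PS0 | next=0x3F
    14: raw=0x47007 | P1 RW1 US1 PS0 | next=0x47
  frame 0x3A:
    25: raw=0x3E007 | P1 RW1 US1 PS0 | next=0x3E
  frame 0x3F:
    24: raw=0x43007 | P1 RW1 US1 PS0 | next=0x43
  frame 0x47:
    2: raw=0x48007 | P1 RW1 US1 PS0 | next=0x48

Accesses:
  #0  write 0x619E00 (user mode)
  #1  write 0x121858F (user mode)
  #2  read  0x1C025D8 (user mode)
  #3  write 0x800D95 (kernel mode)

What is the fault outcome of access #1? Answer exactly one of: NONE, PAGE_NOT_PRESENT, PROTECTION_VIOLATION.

Walk each access:
#0 VA=0x619E00 (w,user):
  L0 @0x38[3] → 0x3A007  P=1,RW=1,US=1,PS=0
  L1 @0x3A[25] → 0x3E007  P=1,RW=1,US=1,PS=0
  ✓ 0x3EE00  — 2 lookups
#1 VA=0x121858F (w,user):
  L0 @0x38[9] → 0x3F007  P=1,RW=1,US=1,PS=0
  L1 @0x3F[24] → 0x43007  P=1,RW=1,US=1,PS=0
  ✓ 0x4358F  — 2 lookups
#2 VA=0x1C025D8 (r,user):
  L0 @0x38[14] → 0x47007  P=1,RW=1,US=1,PS=0
  L1 @0x47[2] → 0x48007  P=1,RW=1,US=1,PS=0
  ✓ 0x485D8  — 2 lookups
#3 VA=0x800D95 (w,kernel):
  L0 @0x38[4] → 0x65000  P=0,RW=0,US=0,PS=0
  ✗ PAGE_NOT_PRESENT  [1 reads]

Access #1 fault: NONE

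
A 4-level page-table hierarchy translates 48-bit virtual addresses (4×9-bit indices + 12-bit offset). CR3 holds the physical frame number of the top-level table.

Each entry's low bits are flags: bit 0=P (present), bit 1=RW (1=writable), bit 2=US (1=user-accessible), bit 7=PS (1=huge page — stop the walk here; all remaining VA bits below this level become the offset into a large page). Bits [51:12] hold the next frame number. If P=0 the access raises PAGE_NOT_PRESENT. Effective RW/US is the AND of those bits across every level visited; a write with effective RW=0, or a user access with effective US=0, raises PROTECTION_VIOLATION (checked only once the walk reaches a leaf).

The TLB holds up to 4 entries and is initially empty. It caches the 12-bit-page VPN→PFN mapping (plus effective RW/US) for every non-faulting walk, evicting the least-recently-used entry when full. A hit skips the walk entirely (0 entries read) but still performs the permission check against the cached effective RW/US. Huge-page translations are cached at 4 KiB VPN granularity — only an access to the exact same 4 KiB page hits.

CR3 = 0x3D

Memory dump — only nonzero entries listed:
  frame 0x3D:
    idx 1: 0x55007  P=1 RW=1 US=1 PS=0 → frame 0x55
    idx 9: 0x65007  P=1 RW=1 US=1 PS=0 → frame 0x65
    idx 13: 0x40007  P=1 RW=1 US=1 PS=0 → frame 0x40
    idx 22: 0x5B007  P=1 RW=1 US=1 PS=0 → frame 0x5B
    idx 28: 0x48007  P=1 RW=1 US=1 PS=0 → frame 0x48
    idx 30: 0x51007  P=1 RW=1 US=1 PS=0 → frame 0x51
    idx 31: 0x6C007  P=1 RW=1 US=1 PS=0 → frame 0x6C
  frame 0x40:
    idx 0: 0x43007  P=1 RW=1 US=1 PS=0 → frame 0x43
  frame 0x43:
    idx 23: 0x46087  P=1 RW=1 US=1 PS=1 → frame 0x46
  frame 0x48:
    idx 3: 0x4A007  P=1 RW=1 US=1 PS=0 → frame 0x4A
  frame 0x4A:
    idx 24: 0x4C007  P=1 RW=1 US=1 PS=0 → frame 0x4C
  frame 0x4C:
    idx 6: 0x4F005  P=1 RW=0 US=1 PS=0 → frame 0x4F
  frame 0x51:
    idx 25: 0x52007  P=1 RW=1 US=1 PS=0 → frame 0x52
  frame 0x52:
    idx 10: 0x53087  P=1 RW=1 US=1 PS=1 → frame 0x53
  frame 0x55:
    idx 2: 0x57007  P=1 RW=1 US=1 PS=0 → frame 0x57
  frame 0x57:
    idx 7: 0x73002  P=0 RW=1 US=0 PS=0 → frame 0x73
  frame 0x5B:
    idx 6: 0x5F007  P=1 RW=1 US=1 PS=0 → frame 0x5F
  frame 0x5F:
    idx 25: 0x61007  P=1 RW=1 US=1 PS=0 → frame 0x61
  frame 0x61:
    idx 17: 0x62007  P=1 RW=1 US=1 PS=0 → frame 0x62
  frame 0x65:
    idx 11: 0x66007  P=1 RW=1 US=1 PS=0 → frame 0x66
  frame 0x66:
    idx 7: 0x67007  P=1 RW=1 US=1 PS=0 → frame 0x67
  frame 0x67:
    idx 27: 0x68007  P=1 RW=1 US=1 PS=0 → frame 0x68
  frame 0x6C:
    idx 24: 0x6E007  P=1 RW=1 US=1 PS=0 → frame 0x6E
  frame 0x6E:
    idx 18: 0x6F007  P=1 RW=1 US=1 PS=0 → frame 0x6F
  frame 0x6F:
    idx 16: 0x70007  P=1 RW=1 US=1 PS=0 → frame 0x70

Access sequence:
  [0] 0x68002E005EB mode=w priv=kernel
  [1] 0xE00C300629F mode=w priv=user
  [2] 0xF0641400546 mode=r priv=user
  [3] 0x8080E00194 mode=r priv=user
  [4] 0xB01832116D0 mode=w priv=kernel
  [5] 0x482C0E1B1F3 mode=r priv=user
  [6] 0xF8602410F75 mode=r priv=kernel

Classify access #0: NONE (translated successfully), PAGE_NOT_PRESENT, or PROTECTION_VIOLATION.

Walk each access:
#0 VA=0x68002E005EB (w,kernel):
  L0 @0x3D[13] → 0x40007  P=1,RW=1,US=1,PS=0
  L1 @0x40[0] → 0x43007  P=1,RW=1,US=1,PS=0
  L2 @0x43[23] → 0x46087  P=1,RW=1,US=1,PS=1
  ⇒ phys 0x465EB (huge @L2)  [3 reads]
#1 VA=0xE00C300629F (w,user):
  L0 @0x3D[28] → 0x48007  P=1,RW=1,US=1,PS=0
  L1 @0x48[3] → 0x4A007  P=1,RW=1,US=1,PS=0
  L2 @0x4A[24] → 0x4C007  P=1,RW=1,US=1,PS=0
  L3 @0x4C[6] → 0x4F005  P=1,RW=0,US=1,PS=0
  ⇒ fault: PROTECTION_VIOLATION  — 4 lookups
#2 VA=0xF0641400546 (r,user):
  L0 @0x3D[30] → 0x51007  P=1,RW=1,US=1,PS=0
  L1 @0x51[25] → 0x52007  P=1,RW=1,US=1,PS=0
  L2 @0x52[10] → 0x53087  P=1,RW=1,US=1,PS=1
  ⇒ phys 0x53546 (huge @L2)  [3 reads]
#3 VA=0x8080E00194 (r,user):
  L0 @0x3D[1] → 0x55007  P=1,RW=1,US=1,PS=0
  L1 @0x55[2] → 0x57007  P=1,RW=1,US=1,PS=0
  L2 @0x57[7] → 0x73002  P=0,RW=1,US=0,PS=0
  ⇒ fault: PAGE_NOT_PRESENT  — 3 lookups
#4 VA=0xB01832116D0 (w,kernel):
  L0 @0x3D[22] → 0x5B007  P=1,RW=1,US=1,PS=0
  L1 @0x5B[6] → 0x5F007  P=1,RW=1,US=1,PS=0
  L2 @0x5F[25] → 0x61007  P=1,RW=1,US=1,PS=0
  L3 @0x61[17] → 0x62007  P=1,RW=1,US=1,PS=0
  ⇒ phys 0x626D0  [4 reads]
#5 VA=0x482C0E1B1F3 (r,user):
  L0 @0x3D[9] → 0x65007  P=1,RW=1,US=1,PS=0
  L1 @0x65[11] → 0x66007  P=1,RW=1,US=1,PS=0
  L2 @0x66[7] → 0x67007  P=1,RW=1,US=1,PS=0
  L3 @0x67[27] → 0x68007  P=1,RW=1,US=1,PS=0
  ⇒ phys 0x681F3  [4 reads]
#6 VA=0xF8602410F75 (r,kernel):
  L0 @0x3D[31] → 0x6C007  P=1,RW=1,US=1,PS=0
  L1 @0x6C[24] → 0x6E007  P=1,RW=1,US=1,PS=0
  L2 @0x6E[18] → 0x6F007  P=1,RW=1,US=1,PS=0
  L3 @0x6F[16] → 0x70007  P=1,RW=1,US=1,PS=0
  ⇒ phys 0x70F75  [4 reads]

Access #0 fault: NONE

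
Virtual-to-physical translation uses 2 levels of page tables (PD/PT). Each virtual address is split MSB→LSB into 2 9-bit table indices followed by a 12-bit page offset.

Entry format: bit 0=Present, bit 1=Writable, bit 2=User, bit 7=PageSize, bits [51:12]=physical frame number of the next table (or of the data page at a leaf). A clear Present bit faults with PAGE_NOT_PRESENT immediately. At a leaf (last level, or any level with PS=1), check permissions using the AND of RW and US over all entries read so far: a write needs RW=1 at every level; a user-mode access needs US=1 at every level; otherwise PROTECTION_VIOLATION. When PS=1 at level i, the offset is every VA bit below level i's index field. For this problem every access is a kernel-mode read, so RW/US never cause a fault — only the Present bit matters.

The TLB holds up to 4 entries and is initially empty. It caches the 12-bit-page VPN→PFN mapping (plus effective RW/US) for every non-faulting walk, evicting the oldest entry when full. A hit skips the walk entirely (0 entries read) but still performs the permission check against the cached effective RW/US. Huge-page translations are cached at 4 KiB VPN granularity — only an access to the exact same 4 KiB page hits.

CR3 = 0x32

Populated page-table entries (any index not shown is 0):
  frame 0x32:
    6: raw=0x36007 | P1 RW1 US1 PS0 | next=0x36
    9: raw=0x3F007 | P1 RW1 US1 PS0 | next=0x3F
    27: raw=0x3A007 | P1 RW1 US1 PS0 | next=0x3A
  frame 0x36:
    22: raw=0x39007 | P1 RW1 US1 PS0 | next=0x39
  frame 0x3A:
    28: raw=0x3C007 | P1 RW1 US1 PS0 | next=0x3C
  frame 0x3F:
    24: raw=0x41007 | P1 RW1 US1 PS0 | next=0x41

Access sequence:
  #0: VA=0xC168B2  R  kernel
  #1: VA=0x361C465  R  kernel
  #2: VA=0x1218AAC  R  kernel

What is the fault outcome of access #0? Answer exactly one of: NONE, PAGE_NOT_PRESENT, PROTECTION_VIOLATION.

Per-access translation:
#0 VA=0xC168B2 (r,kernel):
  lvl0: tbl 0x32, slot 6 ⇒ 0x36007 (P1/RW1/US1/PS0)
  lvl1: tbl 0x36, slot 22 ⇒ 0x39007 (P1/RW1/US1/PS0)
  ✓ 0x398B2  — 2 lookups
#1 VA=0x361C465 (r,kernel):
  lvl0: tbl 0x32, slot 27 ⇒ 0x3A007 (P1/RW1/US1/PS0)
  lvl1: tbl 0x3A, slot 28 ⇒ 0x3C007 (P1/RW1/US1/PS0)
  ✓ 0x3C465  — 2 lookups
#2 VA=0x1218AAC (r,kernel):
  lvl0: tbl 0x32, slot 9 ⇒ 0x3F007 (P1/RW1/US1/PS0)
  lvl1: tbl 0x3F, slot 24 ⇒ 0x41007 (P1/RW1/US1/PS0)
  ✓ 0x41AAC  — 2 lookups

Access #0 fault: NONE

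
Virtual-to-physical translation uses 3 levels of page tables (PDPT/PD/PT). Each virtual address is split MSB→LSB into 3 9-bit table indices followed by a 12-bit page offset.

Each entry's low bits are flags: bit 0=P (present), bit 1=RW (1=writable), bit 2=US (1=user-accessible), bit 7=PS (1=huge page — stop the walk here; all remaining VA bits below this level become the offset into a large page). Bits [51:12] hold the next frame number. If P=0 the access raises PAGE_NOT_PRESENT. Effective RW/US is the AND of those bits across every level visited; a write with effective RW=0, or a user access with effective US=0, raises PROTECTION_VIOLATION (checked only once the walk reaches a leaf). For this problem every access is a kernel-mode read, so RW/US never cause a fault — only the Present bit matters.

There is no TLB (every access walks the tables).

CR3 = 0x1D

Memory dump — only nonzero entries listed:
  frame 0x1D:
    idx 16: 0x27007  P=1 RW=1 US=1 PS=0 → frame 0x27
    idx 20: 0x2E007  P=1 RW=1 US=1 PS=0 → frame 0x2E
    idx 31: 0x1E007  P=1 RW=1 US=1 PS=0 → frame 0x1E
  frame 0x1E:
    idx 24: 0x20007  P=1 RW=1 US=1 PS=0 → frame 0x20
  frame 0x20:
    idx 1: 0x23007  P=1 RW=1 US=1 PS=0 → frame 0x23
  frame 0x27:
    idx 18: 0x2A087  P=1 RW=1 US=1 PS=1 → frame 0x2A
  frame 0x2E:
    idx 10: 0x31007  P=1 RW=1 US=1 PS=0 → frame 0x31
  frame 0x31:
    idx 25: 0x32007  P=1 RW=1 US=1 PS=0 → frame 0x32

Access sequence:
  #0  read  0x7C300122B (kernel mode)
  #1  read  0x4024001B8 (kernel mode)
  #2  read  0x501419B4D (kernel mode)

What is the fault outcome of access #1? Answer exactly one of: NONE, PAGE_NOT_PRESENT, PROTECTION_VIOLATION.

Per-access translation:
#0 VA=0x7C300122B (r,kernel):
  L0 @0x1D[31] → 0x1E007  P=1,RW=1,US=1,PS=0
  L1 @0x1E[24] → 0x20007  P=1,RW=1,US=1,PS=0
  L2 @0x20[1] → 0x23007  P=1,RW=1,US=1,PS=0
  → PA=0x2322B  (3 entries read)
#1 VA=0x4024001B8 (r,kernel):
  L0 @0x1D[16] → 0x27007  P=1,RW=1,US=1,PS=0
  L1 @0x27[18] → 0x2A087  P=1,RW=1,US=1,PS=1
  → PA=0x2A1B8 (huge @L1)  (2 entries read)
#2 VA=0x501419B4D (r,kernel):
  L0 @0x1D[20] → 0x2E007  P=1,RW=1,US=1,PS=0
  L1 @0x2E[10] → 0x31007  P=1,RW=1,US=1,PS=0
  L2 @0x31[25] → 0x32007  P=1,RW=1,US=1,PS=0
  → PA=0x32B4D  (3 entries read)

Access #1 fault: NONE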